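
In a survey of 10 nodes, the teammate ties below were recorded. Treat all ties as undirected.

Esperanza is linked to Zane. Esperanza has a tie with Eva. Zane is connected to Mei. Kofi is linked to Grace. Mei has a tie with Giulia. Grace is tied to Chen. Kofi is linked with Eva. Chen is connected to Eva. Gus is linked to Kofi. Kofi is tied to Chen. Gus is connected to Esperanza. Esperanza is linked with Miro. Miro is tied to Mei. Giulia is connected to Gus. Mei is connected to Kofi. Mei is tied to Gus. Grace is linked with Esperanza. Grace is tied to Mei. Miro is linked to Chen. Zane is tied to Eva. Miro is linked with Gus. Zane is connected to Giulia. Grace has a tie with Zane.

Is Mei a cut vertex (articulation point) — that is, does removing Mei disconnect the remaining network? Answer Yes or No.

No

Even without Mei, every remaining node can still reach every other (the residual graph is connected), so Mei is not a cut vertex.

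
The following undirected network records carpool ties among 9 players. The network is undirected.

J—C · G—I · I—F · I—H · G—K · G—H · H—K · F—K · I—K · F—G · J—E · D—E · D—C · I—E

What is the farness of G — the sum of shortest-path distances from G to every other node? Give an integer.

16

Distances from G: C:4, D:3, E:2, F:1, H:1, I:1, J:3, K:1.
Sum = 4 + 3 + 2 + 1 + 1 + 1 + 3 + 1 = 16.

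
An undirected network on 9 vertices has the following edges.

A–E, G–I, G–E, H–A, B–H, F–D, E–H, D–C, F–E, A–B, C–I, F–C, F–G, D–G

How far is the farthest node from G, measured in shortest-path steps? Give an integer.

Distances from G: A:2, B:3, C:2, D:1, E:1, F:1, H:2, I:1.
The largest is 3 (to B), so the eccentricity of G is 3.

3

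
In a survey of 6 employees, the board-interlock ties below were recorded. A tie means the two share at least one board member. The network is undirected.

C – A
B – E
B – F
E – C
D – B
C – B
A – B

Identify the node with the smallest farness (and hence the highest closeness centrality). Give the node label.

Farness (sum of distances to all others) for each node — A:8, B:5, C:7, D:9, E:8, F:9.
The smallest farness is 5, for B, so B has the highest closeness.

B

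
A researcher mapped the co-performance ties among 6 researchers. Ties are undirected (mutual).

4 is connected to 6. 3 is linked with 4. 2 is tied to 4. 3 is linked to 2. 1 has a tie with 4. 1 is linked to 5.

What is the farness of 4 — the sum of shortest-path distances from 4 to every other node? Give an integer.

Distances from 4: 1:1, 2:1, 3:1, 5:2, 6:1.
Sum = 1 + 1 + 1 + 2 + 1 = 6.

6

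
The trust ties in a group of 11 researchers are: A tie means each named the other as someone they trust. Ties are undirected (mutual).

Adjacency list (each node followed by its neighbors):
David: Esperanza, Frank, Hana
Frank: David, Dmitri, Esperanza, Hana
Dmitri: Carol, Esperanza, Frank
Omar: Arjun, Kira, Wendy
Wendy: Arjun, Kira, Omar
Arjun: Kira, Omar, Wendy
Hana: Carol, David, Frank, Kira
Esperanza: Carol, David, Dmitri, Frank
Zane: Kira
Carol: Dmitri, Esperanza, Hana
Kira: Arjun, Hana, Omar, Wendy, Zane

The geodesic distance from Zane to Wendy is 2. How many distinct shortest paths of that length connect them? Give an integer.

The shortest distance is 2, and the only length-2 path is Zane–Kira–Wendy. So there is exactly 1 shortest path.

1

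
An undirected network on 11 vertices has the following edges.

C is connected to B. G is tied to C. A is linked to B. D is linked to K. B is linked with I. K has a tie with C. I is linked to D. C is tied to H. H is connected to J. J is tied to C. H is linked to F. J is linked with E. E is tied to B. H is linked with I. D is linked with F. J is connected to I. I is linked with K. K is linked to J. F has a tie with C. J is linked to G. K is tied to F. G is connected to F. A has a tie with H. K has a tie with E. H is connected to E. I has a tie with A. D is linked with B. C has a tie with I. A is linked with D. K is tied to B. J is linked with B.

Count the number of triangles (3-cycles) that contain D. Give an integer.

D's neighbors: A, B, F, I, and K.
Neighbor pairs that are themselves tied: D–A–B; D–A–I; D–B–I; D–B–K; D–F–K; D–I–K. Each forms one triangle with D, for 6 in total.

6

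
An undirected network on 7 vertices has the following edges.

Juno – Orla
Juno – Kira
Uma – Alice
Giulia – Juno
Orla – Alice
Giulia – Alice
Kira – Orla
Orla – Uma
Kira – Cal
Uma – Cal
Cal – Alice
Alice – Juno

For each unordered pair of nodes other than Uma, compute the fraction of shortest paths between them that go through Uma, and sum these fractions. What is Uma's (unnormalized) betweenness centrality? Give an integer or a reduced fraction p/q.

1/3

Pairs whose geodesics pass through Uma — Orla–Cal: 1/3.
All other pairs contribute 0.
Summing the contributions gives betweenness(Uma) = 1/3.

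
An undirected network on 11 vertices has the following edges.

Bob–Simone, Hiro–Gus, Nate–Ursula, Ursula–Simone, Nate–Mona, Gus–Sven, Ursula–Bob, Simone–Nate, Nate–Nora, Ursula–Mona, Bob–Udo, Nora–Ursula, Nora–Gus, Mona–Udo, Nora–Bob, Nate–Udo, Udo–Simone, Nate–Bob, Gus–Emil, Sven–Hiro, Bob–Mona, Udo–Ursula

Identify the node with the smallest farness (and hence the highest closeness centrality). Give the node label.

Nora

Farness (sum of distances to all others) for each node — Bob:17, Emil:28, Gus:19, Hiro:27, Mona:23, Nate:17, Nora:16, Simone:23, Sven:27, Udo:22, Ursula:17.
The smallest farness is 16, for Nora, so Nora has the highest closeness.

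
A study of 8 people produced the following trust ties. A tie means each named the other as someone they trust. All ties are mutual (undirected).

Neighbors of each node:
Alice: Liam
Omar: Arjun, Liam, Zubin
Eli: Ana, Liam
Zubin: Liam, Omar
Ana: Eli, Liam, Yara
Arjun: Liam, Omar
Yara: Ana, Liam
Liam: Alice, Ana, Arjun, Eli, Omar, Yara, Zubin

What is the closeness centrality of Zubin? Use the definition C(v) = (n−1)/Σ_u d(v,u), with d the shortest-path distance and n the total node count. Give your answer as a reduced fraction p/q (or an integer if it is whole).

Distances from Zubin: Alice:2, Ana:2, Arjun:2, Eli:2, Liam:1, Omar:1, Yara:2. Sum = 12.
n = 8, so closeness = 7/12.

7/12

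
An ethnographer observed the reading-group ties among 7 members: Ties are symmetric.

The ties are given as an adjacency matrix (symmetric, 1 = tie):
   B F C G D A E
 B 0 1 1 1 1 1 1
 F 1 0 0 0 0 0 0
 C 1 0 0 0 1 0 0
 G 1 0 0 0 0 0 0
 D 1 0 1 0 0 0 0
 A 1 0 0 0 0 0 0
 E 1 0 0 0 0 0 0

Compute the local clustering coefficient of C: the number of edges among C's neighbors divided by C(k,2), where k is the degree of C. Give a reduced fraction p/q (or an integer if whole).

C's neighbors: B and D (k = 2).
Possible neighbor pairs: C(2,2) = 1. Edges among them: B–D → e = 1.
Clustering(C) = 1/1.

1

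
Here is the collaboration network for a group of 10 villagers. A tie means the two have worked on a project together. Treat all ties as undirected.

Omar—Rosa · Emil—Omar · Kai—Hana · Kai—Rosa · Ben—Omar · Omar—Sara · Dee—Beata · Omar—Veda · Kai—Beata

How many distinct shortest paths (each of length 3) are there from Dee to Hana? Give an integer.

The shortest distance is 3, and the only length-3 path is Dee–Beata–Kai–Hana. So there is exactly 1 shortest path.

1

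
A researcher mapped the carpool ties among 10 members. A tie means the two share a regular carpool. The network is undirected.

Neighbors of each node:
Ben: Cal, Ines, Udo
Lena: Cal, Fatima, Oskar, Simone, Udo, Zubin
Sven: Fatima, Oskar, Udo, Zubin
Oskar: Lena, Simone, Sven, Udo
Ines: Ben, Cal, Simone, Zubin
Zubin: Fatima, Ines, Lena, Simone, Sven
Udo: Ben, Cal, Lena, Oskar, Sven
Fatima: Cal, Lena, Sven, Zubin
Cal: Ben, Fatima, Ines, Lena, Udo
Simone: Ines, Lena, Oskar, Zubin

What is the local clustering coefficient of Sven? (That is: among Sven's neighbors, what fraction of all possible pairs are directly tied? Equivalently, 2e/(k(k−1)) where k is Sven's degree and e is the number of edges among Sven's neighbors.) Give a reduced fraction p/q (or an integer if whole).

Sven's neighbors: Fatima, Oskar, Udo, and Zubin (k = 4).
Possible neighbor pairs: C(4,2) = 6. Edges among them: Fatima–Zubin, Oskar–Udo → e = 2.
Clustering(Sven) = 2/6 = 1/3.

1/3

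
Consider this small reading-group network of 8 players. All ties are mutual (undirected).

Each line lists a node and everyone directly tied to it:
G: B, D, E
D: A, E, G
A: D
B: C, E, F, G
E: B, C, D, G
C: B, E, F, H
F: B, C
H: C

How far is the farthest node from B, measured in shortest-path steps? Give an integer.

Distances from B: A:3, C:1, D:2, E:1, F:1, G:1, H:2.
The largest is 3 (to A), so the eccentricity of B is 3.

3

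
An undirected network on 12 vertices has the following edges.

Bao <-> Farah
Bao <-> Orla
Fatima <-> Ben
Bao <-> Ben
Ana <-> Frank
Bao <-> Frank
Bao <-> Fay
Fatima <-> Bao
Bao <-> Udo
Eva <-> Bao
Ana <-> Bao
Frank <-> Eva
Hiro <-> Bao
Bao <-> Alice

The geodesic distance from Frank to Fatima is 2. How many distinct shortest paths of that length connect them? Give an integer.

The shortest distance is 2, and the only length-2 path is Frank–Bao–Fatima. So there is exactly 1 shortest path.

1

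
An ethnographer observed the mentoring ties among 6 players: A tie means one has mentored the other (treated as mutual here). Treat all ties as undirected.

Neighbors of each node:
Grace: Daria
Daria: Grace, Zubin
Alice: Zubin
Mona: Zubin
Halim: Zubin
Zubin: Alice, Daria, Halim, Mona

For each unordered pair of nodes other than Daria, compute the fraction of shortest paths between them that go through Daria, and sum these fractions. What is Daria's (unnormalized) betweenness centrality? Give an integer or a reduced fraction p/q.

Pairs whose geodesics pass through Daria — Alice–Grace: 1; Zubin–Grace: 1; Halim–Grace: 1; Mona–Grace: 1.
All other pairs contribute 0.
Summing the contributions gives betweenness(Daria) = 4.

4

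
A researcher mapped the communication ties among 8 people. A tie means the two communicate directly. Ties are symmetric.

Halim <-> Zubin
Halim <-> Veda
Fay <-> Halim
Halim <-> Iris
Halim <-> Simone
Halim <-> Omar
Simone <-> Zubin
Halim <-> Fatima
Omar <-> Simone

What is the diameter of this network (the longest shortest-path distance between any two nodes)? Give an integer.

2

Eccentricity of each node (its greatest distance to any other): Fatima:2, Fay:2, Halim:1, Iris:2, Omar:2, Simone:2, Veda:2, Zubin:2.
The maximum eccentricity is 2, realized for instance by the pair Veda–Fay via Veda – Halim – Fay. So the diameter is 2.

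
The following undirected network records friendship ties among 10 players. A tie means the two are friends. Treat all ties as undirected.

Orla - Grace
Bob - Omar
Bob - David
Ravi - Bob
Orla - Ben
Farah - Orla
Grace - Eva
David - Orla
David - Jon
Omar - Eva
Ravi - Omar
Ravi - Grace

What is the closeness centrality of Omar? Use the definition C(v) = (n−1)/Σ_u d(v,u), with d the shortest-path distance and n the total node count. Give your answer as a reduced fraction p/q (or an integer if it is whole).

Distances from Omar: Ben:4, Bob:1, David:2, Eva:1, Farah:4, Grace:2, Jon:3, Orla:3, Ravi:1. Sum = 21.
n = 10, so closeness = 9/21 = 3/7.

3/7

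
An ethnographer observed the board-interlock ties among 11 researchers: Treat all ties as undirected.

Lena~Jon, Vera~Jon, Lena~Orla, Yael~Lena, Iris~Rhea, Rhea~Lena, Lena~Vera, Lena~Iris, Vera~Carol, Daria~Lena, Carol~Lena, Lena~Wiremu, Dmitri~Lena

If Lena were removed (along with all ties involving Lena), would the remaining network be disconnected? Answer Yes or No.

Yes

Removing Lena leaves {Daria} with no path to {Yael}, so the network splits into 7 components. Lena is a cut vertex.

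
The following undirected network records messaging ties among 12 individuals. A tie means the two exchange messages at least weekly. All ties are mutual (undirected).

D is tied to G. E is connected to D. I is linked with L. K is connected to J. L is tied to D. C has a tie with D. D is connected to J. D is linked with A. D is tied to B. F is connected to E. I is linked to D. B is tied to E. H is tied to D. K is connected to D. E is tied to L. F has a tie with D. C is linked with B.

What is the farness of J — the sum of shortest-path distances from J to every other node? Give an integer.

Distances from J: A:2, B:2, C:2, D:1, E:2, F:2, G:2, H:2, I:2, K:1, L:2.
Sum = 2 + 2 + 2 + 1 + 2 + 2 + 2 + 2 + 2 + 1 + 2 = 20.

20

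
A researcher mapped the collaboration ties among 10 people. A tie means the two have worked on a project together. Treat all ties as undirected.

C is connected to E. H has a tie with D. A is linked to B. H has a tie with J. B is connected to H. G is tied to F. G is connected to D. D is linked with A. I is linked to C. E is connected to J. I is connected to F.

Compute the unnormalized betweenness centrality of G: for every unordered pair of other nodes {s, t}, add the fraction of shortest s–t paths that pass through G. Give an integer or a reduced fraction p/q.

17/2

Pairs whose geodesics pass through G — A–F: 1; A–I: 1; A–C: 1/3; D–F: 1; D–I: 1; D–C: 1/2; F–J: 1/2; F–H: 1; F–B: 2/2; I–H: 1/2; I–B: 2/3.
All other pairs contribute 0.
Summing the contributions gives betweenness(G) = 17/2.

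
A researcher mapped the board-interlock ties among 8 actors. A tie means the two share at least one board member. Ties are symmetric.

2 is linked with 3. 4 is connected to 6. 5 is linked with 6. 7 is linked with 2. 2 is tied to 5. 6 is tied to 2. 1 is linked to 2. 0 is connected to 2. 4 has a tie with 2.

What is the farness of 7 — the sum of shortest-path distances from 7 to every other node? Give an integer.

Distances from 7: 0:2, 1:2, 2:1, 3:2, 4:2, 5:2, 6:2.
Sum = 2 + 2 + 1 + 2 + 2 + 2 + 2 = 13.

13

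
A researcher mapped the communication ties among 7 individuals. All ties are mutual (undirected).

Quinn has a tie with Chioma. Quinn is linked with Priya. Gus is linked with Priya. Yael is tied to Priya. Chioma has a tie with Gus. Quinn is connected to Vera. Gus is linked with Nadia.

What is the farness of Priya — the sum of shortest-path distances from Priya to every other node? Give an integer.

9

Distances from Priya: Chioma:2, Gus:1, Nadia:2, Quinn:1, Vera:2, Yael:1.
Sum = 2 + 1 + 2 + 1 + 2 + 1 = 9.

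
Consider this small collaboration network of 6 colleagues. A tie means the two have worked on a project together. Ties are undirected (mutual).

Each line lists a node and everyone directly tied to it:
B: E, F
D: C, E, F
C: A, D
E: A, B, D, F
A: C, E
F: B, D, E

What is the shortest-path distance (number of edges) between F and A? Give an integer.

2

One shortest route is F – E – A, which uses 2 edges, and F and A are not directly tied, so nothing shorter exists. So d(F,A) = 2.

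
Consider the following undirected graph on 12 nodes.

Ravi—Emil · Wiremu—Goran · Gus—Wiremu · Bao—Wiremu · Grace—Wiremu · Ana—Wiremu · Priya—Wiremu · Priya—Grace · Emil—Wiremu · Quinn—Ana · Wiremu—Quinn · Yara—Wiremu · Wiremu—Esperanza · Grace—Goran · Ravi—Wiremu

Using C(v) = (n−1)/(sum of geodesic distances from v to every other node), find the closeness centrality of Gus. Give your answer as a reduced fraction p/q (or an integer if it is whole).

11/21

Distances from Gus: Ana:2, Bao:2, Emil:2, Esperanza:2, Goran:2, Grace:2, Priya:2, Quinn:2, Ravi:2, Wiremu:1, Yara:2. Sum = 21.
n = 12, so closeness = 11/21.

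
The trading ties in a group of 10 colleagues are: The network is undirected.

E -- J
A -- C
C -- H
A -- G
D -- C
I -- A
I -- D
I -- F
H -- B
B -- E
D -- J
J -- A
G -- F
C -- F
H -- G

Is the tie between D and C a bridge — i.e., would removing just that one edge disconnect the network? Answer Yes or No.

No

Even without that edge, D still reaches C via D – J – A – C, so the network stays connected. Not a bridge.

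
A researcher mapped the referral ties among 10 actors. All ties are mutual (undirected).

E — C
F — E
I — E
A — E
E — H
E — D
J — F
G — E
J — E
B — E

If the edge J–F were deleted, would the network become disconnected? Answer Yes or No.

Even without that edge, J still reaches F via J – E – F, so the network stays connected. Not a bridge.

No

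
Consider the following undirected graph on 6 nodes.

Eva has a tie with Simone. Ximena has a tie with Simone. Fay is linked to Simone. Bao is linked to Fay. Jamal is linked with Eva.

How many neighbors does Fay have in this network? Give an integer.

2

Fay is directly tied to Bao and Simone. That is 2 neighbors, so the degree of Fay is 2.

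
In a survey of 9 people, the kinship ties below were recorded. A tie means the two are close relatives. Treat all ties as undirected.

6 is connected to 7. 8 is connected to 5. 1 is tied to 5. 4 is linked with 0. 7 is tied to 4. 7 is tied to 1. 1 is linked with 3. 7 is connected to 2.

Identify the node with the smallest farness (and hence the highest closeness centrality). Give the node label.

7

Farness (sum of distances to all others) for each node — 0:25, 1:14, 2:20, 3:21, 4:18, 5:19, 6:20, 7:13, 8:26.
The smallest farness is 13, for 7, so 7 has the highest closeness.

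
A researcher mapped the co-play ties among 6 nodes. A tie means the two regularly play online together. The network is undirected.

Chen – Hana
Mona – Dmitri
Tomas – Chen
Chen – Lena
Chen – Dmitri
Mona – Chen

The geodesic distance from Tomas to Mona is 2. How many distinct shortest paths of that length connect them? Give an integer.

The shortest distance is 2, and the only length-2 path is Tomas–Chen–Mona. So there is exactly 1 shortest path.

1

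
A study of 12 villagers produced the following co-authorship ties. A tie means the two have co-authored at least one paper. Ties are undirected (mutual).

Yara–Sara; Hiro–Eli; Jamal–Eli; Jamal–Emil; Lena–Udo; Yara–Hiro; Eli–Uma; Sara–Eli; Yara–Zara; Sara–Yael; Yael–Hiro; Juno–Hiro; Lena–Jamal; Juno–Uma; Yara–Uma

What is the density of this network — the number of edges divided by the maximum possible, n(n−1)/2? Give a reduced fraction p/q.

5/22

There are 15 edges and 12 nodes, so the maximum possible is C(12,2) = 66.
Density = 15/66 = 5/22.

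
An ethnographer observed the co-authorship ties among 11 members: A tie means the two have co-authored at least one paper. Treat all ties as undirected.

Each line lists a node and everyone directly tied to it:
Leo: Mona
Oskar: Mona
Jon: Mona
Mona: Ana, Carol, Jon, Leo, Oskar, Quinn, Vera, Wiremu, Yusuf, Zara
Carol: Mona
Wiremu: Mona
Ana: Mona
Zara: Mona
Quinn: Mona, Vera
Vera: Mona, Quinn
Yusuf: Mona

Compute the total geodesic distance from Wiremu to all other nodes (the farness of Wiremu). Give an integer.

Distances from Wiremu: Ana:2, Carol:2, Jon:2, Leo:2, Mona:1, Oskar:2, Quinn:2, Vera:2, Yusuf:2, Zara:2.
Sum = 2 + 2 + 2 + 2 + 1 + 2 + 2 + 2 + 2 + 2 = 19.

19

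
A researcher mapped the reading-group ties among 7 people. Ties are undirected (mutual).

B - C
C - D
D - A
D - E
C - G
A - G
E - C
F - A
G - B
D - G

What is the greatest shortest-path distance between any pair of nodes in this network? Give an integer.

3

Eccentricity of each node (its greatest distance to any other): A:2, B:3, C:3, D:2, E:3, F:3, G:2.
The maximum eccentricity is 3, realized for instance by the pair B–F via B – G – A – F. So the diameter is 3.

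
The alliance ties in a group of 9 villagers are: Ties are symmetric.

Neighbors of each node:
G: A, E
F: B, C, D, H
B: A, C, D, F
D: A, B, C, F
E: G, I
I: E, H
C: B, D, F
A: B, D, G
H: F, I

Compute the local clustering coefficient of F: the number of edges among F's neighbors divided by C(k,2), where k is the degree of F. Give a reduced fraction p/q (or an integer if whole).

1/2

F's neighbors: B, C, D, and H (k = 4).
Possible neighbor pairs: C(4,2) = 6. Edges among them: B–C, B–D, C–D → e = 3.
Clustering(F) = 3/6 = 1/2.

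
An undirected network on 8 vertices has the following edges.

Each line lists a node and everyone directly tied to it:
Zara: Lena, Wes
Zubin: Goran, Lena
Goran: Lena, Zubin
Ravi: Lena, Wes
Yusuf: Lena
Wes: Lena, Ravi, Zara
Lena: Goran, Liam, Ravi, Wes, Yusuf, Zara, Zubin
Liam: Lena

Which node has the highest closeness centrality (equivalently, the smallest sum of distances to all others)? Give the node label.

Lena

Farness (sum of distances to all others) for each node — Goran:12, Lena:7, Liam:13, Ravi:12, Wes:11, Yusuf:13, Zara:12, Zubin:12.
The smallest farness is 7, for Lena, so Lena has the highest closeness.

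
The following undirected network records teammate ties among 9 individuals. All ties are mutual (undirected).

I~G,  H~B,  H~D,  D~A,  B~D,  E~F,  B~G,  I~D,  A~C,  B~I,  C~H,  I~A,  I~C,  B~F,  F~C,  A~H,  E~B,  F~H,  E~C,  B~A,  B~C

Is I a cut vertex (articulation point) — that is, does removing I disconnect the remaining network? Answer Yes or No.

Even without I, every remaining node can still reach every other (the residual graph is connected), so I is not a cut vertex.

No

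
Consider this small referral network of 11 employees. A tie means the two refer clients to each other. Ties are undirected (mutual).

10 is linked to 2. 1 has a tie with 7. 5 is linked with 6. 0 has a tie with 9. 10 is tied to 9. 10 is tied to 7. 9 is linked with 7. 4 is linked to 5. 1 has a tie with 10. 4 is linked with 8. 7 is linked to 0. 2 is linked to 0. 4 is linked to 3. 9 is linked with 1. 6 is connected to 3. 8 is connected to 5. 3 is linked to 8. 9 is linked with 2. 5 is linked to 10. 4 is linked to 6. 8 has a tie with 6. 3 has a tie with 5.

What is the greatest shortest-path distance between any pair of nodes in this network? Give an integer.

4

Eccentricity of each node (its greatest distance to any other): 0:4, 1:3, 2:3, 3:4, 4:4, 5:3, 6:4, 7:3, 8:4, 9:3, 10:2.
The maximum eccentricity is 4, realized for instance by the pair 8–0 via 8 – 5 – 10 – 9 – 0. So the diameter is 4.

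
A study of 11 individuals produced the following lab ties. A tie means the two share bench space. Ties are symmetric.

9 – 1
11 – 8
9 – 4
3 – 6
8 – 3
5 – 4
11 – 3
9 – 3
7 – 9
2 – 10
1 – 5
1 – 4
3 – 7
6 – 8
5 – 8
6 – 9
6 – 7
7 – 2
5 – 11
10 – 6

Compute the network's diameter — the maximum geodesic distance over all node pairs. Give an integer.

4

Eccentricity of each node (its greatest distance to any other): 1:3, 2:4, 3:2, 4:3, 5:4, 6:2, 7:3, 8:3, 9:2, 10:3, 11:3.
The maximum eccentricity is 4, realized for instance by the pair 5–2 via 5 – 8 – 6 – 10 – 2. So the diameter is 4.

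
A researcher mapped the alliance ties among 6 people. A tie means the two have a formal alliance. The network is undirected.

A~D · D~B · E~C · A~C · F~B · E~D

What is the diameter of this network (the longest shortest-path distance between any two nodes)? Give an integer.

4

Eccentricity of each node (its greatest distance to any other): A:3, B:3, C:4, D:2, E:3, F:4.
The maximum eccentricity is 4, realized for instance by the pair F–C via F – B – D – E – C. So the diameter is 4.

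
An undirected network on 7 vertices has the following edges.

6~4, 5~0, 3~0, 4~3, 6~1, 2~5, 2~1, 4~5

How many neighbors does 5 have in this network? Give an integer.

5 is directly tied to 0, 2, and 4. That is 3 neighbors, so the degree of 5 is 3.

3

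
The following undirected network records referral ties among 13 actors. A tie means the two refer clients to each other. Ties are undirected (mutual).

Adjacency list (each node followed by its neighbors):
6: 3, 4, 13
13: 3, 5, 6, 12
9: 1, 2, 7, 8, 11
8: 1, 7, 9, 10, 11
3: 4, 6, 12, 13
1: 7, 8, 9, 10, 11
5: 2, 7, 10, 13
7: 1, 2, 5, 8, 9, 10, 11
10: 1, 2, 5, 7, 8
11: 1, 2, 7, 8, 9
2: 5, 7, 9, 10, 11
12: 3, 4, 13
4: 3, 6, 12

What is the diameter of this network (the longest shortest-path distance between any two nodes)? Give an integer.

Eccentricity of each node (its greatest distance to any other): 1:5, 2:4, 3:4, 4:5, 5:3, 6:4, 7:4, 8:5, 9:5, 10:4, 11:5, 12:4, 13:3.
The maximum eccentricity is 5, realized for instance by the pair 4–8 via 4 – 12 – 13 – 5 – 10 – 8. So the diameter is 5.

5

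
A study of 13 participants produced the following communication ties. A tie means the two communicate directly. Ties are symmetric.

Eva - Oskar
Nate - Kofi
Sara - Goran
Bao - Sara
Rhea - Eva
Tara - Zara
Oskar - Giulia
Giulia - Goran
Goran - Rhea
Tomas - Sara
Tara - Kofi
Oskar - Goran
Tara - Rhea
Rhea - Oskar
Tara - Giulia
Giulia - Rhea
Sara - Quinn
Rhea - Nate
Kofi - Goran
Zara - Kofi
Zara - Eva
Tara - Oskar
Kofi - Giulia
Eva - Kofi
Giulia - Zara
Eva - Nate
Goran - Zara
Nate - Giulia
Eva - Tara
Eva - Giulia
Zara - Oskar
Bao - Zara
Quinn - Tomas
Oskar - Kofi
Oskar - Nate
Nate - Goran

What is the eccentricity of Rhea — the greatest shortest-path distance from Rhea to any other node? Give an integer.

Distances from Rhea: Bao:3, Eva:1, Giulia:1, Goran:1, Kofi:2, Nate:1, Oskar:1, Quinn:3, Sara:2, Tara:1, Tomas:3, Zara:2.
The largest is 3 (to Bao, Tomas, and Quinn), so the eccentricity of Rhea is 3.

3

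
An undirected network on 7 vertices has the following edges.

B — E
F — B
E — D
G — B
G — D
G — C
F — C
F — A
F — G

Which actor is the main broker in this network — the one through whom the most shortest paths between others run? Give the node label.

F

Unnormalized betweenness of each node: A:0, B:19/6, C:0, D:5/6, E:1/2, F:35/6, G:14/3.
F has the largest value, 35/6, making it the main broker — the node through which the most shortest paths run.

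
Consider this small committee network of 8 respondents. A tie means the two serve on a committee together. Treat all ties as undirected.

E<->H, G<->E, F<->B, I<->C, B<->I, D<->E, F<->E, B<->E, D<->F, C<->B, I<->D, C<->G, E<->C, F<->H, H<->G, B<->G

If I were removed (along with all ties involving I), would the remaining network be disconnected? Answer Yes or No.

No

Even without I, every remaining node can still reach every other (the residual graph is connected), so I is not a cut vertex.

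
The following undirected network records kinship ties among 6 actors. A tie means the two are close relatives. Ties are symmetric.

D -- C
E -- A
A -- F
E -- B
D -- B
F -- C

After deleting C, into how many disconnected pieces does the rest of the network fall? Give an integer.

1

C's neighbors (D and F) remain reachable from one another through other ties, so the rest of the network stays in one piece.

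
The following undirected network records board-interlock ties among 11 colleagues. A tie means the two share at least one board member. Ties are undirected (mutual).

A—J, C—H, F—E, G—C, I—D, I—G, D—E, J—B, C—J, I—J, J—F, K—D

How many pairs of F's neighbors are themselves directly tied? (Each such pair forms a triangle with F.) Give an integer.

F's neighbors are E and J, but none of them are tied to each other, so no triangle contains F.

0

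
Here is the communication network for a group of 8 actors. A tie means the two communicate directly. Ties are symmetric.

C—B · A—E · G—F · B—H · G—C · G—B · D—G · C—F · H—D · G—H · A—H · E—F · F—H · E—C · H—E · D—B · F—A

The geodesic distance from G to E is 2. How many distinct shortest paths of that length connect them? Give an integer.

3

The shortest distance is 2. The length-2 paths are: G–F–E; G–C–E; G–H–E.
That gives 3 distinct shortest paths.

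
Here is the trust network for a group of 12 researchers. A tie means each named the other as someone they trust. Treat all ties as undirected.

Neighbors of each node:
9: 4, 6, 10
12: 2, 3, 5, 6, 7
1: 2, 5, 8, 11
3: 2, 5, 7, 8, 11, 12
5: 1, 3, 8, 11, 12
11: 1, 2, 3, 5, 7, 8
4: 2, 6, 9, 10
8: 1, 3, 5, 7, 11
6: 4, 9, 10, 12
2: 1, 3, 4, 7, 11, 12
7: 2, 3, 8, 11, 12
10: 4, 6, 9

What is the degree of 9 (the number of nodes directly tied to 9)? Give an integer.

9 is directly tied to 4, 6, and 10. That is 3 neighbors, so the degree of 9 is 3.

3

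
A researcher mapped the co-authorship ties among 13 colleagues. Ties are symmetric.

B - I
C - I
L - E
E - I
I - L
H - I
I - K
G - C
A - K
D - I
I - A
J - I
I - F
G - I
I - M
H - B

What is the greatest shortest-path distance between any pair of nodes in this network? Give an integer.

Eccentricity of each node (its greatest distance to any other): A:2, B:2, C:2, D:2, E:2, F:2, G:2, H:2, I:1, J:2, K:2, L:2, M:2.
The maximum eccentricity is 2, realized for instance by the pair E–H via E – I – H. So the diameter is 2.

2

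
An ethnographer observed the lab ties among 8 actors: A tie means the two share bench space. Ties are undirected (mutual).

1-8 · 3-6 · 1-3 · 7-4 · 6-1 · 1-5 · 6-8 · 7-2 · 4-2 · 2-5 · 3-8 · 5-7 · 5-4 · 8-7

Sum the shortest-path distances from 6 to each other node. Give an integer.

Distances from 6: 1:1, 2:3, 3:1, 4:3, 5:2, 7:2, 8:1.
Sum = 1 + 3 + 1 + 3 + 2 + 2 + 1 = 13.

13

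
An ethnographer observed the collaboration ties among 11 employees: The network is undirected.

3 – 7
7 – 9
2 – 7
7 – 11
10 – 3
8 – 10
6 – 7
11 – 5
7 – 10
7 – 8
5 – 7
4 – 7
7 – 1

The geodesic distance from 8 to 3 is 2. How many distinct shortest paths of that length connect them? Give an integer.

The shortest distance is 2. The length-2 paths are: 8–7–3; 8–10–3.
That gives 2 distinct shortest paths.

2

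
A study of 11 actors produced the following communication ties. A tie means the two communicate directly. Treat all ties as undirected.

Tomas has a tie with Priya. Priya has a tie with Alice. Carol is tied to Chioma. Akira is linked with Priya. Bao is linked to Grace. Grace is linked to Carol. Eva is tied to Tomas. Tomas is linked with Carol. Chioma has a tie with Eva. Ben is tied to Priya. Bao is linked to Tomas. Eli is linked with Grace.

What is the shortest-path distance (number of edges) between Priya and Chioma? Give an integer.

3

One shortest route is Priya – Tomas – Eva – Chioma, which uses 3 edges, and at distance 2 from Priya we only reach {Bao, Carol, Eva}, which does not include Chioma. So d(Priya,Chioma) = 3.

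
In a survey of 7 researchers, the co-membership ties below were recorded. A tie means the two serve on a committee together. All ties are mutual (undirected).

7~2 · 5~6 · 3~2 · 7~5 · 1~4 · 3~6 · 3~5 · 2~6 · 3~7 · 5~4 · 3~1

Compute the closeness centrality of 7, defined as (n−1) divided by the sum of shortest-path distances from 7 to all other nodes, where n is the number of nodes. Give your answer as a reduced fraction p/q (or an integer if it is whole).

2/3

Distances from 7: 1:2, 2:1, 3:1, 4:2, 5:1, 6:2. Sum = 9.
n = 7, so closeness = 6/9 = 2/3.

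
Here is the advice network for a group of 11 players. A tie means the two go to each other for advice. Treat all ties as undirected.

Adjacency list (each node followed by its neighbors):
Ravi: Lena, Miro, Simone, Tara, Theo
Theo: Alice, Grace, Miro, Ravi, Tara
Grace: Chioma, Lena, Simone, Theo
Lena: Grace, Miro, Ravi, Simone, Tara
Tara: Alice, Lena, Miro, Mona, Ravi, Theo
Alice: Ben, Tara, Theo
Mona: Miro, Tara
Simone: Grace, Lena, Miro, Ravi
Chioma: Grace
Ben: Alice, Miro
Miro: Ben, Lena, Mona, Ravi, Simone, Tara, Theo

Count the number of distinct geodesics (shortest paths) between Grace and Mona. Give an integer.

The shortest distance is 3. The length-3 paths are: Grace–Theo–Tara–Mona; Grace–Lena–Tara–Mona; Grace–Theo–Miro–Mona; Grace–Lena–Miro–Mona; Grace–Simone–Miro–Mona.
That gives 5 distinct shortest paths.

5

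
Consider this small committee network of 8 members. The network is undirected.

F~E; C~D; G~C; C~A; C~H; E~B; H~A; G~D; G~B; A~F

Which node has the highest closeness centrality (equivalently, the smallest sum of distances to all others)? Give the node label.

C

Farness (sum of distances to all others) for each node — A:12, B:14, C:11, D:14, E:15, F:14, G:12, H:14.
The smallest farness is 11, for C, so C has the highest closeness.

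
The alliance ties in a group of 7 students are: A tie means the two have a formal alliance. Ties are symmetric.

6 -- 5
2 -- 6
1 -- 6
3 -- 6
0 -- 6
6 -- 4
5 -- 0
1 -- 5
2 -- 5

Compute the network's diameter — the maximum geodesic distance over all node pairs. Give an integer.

Eccentricity of each node (its greatest distance to any other): 0:2, 1:2, 2:2, 3:2, 4:2, 5:2, 6:1.
The maximum eccentricity is 2, realized for instance by the pair 2–3 via 2 – 6 – 3. So the diameter is 2.

2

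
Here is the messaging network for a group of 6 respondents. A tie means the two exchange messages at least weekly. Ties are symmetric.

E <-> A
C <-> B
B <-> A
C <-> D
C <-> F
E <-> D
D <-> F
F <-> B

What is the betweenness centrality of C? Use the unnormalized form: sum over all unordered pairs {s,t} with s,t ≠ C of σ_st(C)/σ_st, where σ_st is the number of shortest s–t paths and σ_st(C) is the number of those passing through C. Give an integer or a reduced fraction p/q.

Pairs whose geodesics pass through C — D–B: 1/2.
All other pairs contribute 0.
Summing the contributions gives betweenness(C) = 1/2.

1/2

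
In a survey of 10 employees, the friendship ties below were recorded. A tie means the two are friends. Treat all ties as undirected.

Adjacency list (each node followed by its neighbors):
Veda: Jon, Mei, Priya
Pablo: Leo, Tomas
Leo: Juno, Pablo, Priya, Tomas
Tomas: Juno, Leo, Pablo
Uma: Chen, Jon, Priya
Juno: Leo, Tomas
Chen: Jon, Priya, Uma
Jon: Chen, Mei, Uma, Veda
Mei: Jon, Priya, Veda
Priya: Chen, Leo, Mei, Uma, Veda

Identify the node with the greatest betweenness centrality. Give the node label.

Priya

Unnormalized betweenness of each node: Chen:5/4, Jon:2, Juno:0, Leo:37/2, Mei:5/4, Pablo:0, Priya:22, Tomas:1/2, Uma:5/4, Veda:5/4.
Priya has the largest value, 22, making it the main broker — the node through which the most shortest paths run.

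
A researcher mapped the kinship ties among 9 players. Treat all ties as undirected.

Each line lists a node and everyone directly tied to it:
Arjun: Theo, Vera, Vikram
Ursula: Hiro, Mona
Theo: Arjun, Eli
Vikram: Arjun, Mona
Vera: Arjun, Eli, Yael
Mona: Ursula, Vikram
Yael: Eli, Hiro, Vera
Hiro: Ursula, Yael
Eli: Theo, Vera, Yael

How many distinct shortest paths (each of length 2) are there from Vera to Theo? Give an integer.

2

The shortest distance is 2. The length-2 paths are: Vera–Eli–Theo; Vera–Arjun–Theo.
That gives 2 distinct shortest paths.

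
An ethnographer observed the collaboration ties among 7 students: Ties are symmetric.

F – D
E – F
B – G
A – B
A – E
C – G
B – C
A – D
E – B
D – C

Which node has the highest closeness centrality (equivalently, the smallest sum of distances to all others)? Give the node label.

B

Farness (sum of distances to all others) for each node — A:9, B:8, C:9, D:9, E:9, F:11, G:11.
The smallest farness is 8, for B, so B has the highest closeness.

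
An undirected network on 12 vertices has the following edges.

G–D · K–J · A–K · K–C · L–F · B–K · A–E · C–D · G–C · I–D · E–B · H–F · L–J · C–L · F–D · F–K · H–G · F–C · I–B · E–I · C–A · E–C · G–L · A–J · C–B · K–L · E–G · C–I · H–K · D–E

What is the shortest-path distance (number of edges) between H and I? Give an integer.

One shortest route is H – G – C – I, which uses 3 edges, and at distance 2 from H we only reach {A, B, C, D, E, J, L}, which does not include I. So d(H,I) = 3.

3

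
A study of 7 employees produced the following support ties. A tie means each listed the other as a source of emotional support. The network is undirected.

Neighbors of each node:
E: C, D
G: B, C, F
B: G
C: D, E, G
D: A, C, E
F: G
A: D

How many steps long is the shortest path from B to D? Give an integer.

3

One shortest route is B – G – C – D, which uses 3 edges, and at distance 2 from B we only reach {C, F}, which does not include D. So d(B,D) = 3.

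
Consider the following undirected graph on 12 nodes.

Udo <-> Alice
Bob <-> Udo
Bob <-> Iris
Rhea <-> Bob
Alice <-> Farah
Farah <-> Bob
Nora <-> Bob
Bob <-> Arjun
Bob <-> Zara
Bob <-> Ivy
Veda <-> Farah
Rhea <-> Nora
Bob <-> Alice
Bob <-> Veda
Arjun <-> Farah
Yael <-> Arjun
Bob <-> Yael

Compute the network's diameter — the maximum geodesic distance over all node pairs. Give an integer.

Eccentricity of each node (its greatest distance to any other): Alice:2, Arjun:2, Bob:1, Farah:2, Iris:2, Ivy:2, Nora:2, Rhea:2, Udo:2, Veda:2, Yael:2, Zara:2.
The maximum eccentricity is 2, realized for instance by the pair Veda–Alice via Veda – Bob – Alice. So the diameter is 2.

2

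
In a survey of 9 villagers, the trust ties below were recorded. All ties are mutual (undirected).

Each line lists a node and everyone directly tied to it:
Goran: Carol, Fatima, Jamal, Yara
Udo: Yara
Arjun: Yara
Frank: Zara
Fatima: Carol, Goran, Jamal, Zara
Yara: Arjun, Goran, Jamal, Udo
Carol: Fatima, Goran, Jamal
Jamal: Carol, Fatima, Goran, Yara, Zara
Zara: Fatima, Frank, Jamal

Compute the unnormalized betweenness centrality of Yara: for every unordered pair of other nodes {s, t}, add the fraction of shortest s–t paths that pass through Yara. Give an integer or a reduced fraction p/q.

13

Pairs whose geodesics pass through Yara — Zara–Udo: 1; Zara–Arjun: 1; Udo–Jamal: 1; Udo–Carol: 2/2; Udo–Frank: 1; Udo–Goran: 1; Udo–Fatima: 2/2; Udo–Arjun: 1; Jamal–Arjun: 1; Carol–Arjun: 2/2; Frank–Arjun: 1; Goran–Arjun: 1; Fatima–Arjun: 2/2.
All other pairs contribute 0.
Summing the contributions gives betweenness(Yara) = 13.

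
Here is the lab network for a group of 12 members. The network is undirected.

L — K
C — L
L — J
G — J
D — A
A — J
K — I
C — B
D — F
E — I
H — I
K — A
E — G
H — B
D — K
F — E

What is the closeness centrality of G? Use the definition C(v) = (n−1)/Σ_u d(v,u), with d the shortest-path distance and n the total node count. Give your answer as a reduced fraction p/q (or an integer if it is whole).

Distances from G: A:2, B:4, C:3, D:3, E:1, F:2, H:3, I:2, J:1, K:3, L:2. Sum = 26.
n = 12, so closeness = 11/26.

11/26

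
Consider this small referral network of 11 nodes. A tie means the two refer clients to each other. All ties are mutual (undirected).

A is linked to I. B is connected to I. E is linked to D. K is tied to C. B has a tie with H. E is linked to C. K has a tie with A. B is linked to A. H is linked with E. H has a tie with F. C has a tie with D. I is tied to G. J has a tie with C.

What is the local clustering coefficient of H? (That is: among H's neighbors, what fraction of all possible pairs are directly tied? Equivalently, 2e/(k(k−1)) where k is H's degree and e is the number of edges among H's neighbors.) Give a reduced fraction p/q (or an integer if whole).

H's neighbors: B, E, and F (k = 3).
Possible neighbor pairs: C(3,2) = 3. Edges among them: none → e = 0.
Clustering(H) = 0/3 = 0.

0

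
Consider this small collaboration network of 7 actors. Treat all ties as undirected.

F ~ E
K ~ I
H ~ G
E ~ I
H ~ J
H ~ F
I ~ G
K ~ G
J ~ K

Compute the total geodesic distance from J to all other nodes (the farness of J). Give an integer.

11

Distances from J: E:3, F:2, G:2, H:1, I:2, K:1.
Sum = 3 + 2 + 2 + 1 + 2 + 1 = 11.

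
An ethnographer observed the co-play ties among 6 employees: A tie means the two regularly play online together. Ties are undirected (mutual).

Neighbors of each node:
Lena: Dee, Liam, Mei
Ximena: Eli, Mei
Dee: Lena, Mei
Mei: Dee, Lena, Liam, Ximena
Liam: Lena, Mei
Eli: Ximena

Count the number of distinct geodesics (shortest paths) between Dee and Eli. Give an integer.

1

The shortest distance is 3, and the only length-3 path is Dee–Mei–Ximena–Eli. So there is exactly 1 shortest path.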